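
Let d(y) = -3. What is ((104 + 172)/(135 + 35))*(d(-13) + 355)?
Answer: 48576/85 ≈ 571.48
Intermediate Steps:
((104 + 172)/(135 + 35))*(d(-13) + 355) = ((104 + 172)/(135 + 35))*(-3 + 355) = (276/170)*352 = (276*(1/170))*352 = (138/85)*352 = 48576/85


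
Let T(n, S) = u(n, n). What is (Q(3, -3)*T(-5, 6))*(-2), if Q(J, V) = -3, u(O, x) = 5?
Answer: 30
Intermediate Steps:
T(n, S) = 5
(Q(3, -3)*T(-5, 6))*(-2) = -3*5*(-2) = -15*(-2) = 30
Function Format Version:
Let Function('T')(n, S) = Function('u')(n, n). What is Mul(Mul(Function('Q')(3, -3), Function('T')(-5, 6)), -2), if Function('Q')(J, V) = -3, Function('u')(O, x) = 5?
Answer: 30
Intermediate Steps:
Function('T')(n, S) = 5
Mul(Mul(Function('Q')(3, -3), Function('T')(-5, 6)), -2) = Mul(Mul(-3, 5), -2) = Mul(-15, -2) = 30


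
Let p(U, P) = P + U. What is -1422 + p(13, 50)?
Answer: -1359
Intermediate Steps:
-1422 + p(13, 50) = -1422 + (50 + 13) = -1422 + 63 = -1359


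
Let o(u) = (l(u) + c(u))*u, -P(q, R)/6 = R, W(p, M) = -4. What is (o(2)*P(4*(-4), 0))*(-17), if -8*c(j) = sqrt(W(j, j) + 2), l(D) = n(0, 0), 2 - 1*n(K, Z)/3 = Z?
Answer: 0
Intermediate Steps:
n(K, Z) = 6 - 3*Z
l(D) = 6 (l(D) = 6 - 3*0 = 6 + 0 = 6)
P(q, R) = -6*R
c(j) = -I*sqrt(2)/8 (c(j) = -sqrt(-4 + 2)/8 = -I*sqrt(2)/8)
o(u) = u*(6 - I*sqrt(2)/8) (o(u) = (6 - I*sqrt(2)/8)*u = u*(6 - I*sqrt(2)/8))
(o(2)*P(4*(-4), 0))*(-17) = (((1/8)*2*(48 - I*sqrt(2)))*(-6*0))*(-17) = ((12 - I*sqrt(2)/4)*0)*(-17) = 0*(-17) = 0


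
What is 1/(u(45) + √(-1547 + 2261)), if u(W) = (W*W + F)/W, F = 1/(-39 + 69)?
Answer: 82013850/2389419001 - 1822500*√714/2389419001 ≈ 0.013943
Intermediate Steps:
F = 1/30 ≈ 0.033333
u(W) = (1/30 + W²)/W (u(W) = (W*W + 1/30)/W = (W² + 1/30)/W = (1/30 + W²)/W)
1/(u(45) + √(-1547 + 2261)) = 1/((45 + (1/30)/45) + √(-1547 + 2261)) = 1/((45 + (1/30)*(1/45)) + √714) = 1/((45 + 1/1350) + √714) = 1/(60751/1350 + √714)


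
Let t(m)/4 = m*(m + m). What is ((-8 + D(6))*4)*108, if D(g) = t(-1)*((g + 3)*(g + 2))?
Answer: 245376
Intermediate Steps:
t(m) = 8*m**2 (t(m) = 4*(m*(m + m)) = 4*(m*(2*m)) = 4*(2*m**2) = 8*m**2)
D(g) = 8*(2 + g)*(3 + g) (D(g) = (8*(-1)**2)*((g + 3)*(g + 2)) = (8*1)*((3 + g)*(2 + g)) = 8*((2 + g)*(3 + g)) = 8*(2 + g)*(3 + g))
((-8 + D(6))*4)*108 = ((-8 + (48 + 8*6**2 + 40*6))*4)*108 = ((-8 + (48 + 8*36 + 240))*4)*108 = ((-8 + (48 + 288 + 240))*4)*108 = ((-8 + 576)*4)*108 = (568*4)*108 = 2272*108 = 245376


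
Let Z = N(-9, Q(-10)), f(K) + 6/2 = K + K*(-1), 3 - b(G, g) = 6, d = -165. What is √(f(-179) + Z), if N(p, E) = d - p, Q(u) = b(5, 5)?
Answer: I*√159 ≈ 12.61*I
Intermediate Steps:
b(G, g) = -3 (b(G, g) = 3 - 1*6 = 3 - 6 = -3)
Q(u) = -3
N(p, E) = -165 - p
f(K) = -3 (f(K) = -3 + (K + K*(-1)) = -3 + (K - K) = -3 + 0 = -3)
Z = -156 (Z = -165 - 1*(-9) = -165 + 9 = -156)
√(f(-179) + Z) = √(-3 - 156) = √(-159) = I*√159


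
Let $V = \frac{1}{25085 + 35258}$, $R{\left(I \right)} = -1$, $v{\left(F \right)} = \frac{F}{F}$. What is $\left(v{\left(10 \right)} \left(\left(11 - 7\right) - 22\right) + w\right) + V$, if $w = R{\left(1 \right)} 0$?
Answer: $- \frac{1086173}{60343} \approx -18.0$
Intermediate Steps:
$v{\left(F \right)} = 1$
$w = 0$ ($w = \left(-1\right) 0 = 0$)
$V = \frac{1}{60343} \approx 1.6572 \cdot 10^{-5}$
$\left(v{\left(10 \right)} \left(\left(11 - 7\right) - 22\right) + w\right) + V = \left(1 \left(\left(11 - 7\right) - 22\right) + 0\right) + \frac{1}{60343} = \left(1 \left(4 - 22\right) + 0\right) + \frac{1}{60343} = \left(1 \left(-18\right) + 0\right) + \frac{1}{60343} = \left(-18 + 0\right) + \frac{1}{60343} = -18 + \frac{1}{60343} = - \frac{1086173}{60343}$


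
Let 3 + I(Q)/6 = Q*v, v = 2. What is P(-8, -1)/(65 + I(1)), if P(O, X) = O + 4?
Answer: -4/59 ≈ -0.067797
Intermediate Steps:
P(O, X) = 4 + O
I(Q) = -18 + 12*Q (I(Q) = -18 + 6*(Q*2) = -18 + 6*(2*Q) = -18 + 12*Q)
P(-8, -1)/(65 + I(1)) = (4 - 8)/(65 + (-18 + 12*1)) = -4/(65 + (-18 + 12)) = -4/(65 - 6) = -4/59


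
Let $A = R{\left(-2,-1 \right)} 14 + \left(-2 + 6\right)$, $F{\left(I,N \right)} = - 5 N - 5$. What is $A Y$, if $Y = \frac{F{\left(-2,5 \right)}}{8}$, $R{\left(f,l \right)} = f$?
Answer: $90$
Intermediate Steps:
$F{\left(I,N \right)} = -5 - 5 N$
$A = -24$ ($A = \left(-2\right) 14 + \left(-2 + 6\right) = -28 + 4 = -24$)
$Y = - \frac{15}{4}$ ($Y = \frac{-5 - 25}{8} = \left(-5 - 25\right) \frac{1}{8} = \left(-30\right) \frac{1}{8} = - \frac{15}{4} \approx -3.75$)
$A Y = \left(-24\right) \left(- \frac{15}{4}\right) = 90$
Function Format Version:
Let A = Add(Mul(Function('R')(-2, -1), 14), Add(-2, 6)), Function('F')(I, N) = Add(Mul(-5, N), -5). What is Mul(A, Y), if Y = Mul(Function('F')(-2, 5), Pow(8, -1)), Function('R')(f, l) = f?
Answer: 90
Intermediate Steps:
Function('F')(I, N) = Add(-5, Mul(-5, N))
A = -24 (A = Add(Mul(-2, 14), Add(-2, 6)) = Add(-28, 4) = -24)
Y = Rational(-15, 4) (Y = Mul(Add(-5, Mul(-5, 5)), Pow(8, -1)) = Mul(Add(-5, -25), Rational(1, 8)) = Mul(-30, Rational(1, 8)) = Rational(-15, 4) ≈ -3.7500)
Mul(A, Y) = Mul(-24, Rational(-15, 4)) = 90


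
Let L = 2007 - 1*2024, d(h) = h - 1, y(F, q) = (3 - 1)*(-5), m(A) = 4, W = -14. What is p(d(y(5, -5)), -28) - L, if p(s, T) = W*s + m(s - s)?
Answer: 175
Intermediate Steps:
y(F, q) = -10 (y(F, q) = 2*(-5) = -10)
d(h) = -1 + h
p(s, T) = 4 - 14*s (p(s, T) = -14*s + 4 = 4 - 14*s)
L = -17 (L = 2007 - 2024 = -17)
p(d(y(5, -5)), -28) - L = (4 - 14*(-1 - 10)) - 1*(-17) = (4 - 14*(-11)) + 17 = (4 + 154) + 17 = 158 + 17 = 175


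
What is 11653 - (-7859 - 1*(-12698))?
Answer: 6814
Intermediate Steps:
11653 - (-7859 - 1*(-12698)) = 11653 - (-7859 + 12698) = 11653 - 1*4839 = 11653 - 4839 = 6814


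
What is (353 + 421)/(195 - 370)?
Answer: -774/175 ≈ -4.4229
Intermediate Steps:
(353 + 421)/(195 - 370) = 774/(-175) = 774*(-1/175) = -774/175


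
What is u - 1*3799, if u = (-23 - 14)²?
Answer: -2430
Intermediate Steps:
u = 1369 (u = (-37)² = 1369)
u - 1*3799 = 1369 - 1*3799 = 1369 - 3799 = -2430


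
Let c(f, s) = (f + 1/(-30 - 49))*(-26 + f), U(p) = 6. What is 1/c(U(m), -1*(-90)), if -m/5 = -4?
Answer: -79/9460 ≈ -0.0083510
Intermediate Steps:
m = 20 (m = -5*(-4) = 20)
c(f, s) = (-26 + f)*(-1/79 + f) (c(f, s) = (f + 1/(-79))*(-26 + f) = (f - 1/79)*(-26 + f) = (-1/79 + f)*(-26 + f) = (-26 + f)*(-1/79 + f))
1/c(U(m), -1*(-90)) = 1/(26/79 + 6² - 2055/79*6) = 1/(26/79 + 36 - 12330/79) = 1/(-9460/79) = -79/9460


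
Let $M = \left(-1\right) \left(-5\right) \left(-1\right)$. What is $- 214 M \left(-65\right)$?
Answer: $-69550$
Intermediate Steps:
$M = -5$ ($M = 5 \left(-1\right) = -5$)
$- 214 M \left(-65\right) = \left(-214\right) \left(-5\right) \left(-65\right) = 1070 \left(-65\right) = -69550$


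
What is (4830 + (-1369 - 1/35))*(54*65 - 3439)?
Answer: 8600514/35 ≈ 2.4573e+5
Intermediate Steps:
(4830 + (-1369 - 1/35))*(54*65 - 3439) = (4830 + (-1369 - 1*1/35))*(3510 - 3439) = (4830 + (-1369 - 1/35))*71 = (4830 - 47916/35)*71 = (121134/35)*71 = 8600514/35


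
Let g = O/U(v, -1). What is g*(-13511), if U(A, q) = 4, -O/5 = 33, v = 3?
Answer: 2229315/4 ≈ 5.5733e+5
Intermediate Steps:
O = -165 (O = -5*33 = -165)
g = -165/4 ≈ -41.250
g*(-13511) = -165/4*(-13511) = 2229315/4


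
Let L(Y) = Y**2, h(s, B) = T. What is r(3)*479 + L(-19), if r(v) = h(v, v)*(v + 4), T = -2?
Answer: -6345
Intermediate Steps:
h(s, B) = -2
r(v) = -8 - 2*v (r(v) = -2*(v + 4) = -2*(4 + v) = -8 - 2*v)
r(3)*479 + L(-19) = (-8 - 2*3)*479 + (-19)**2 = (-8 - 6)*479 + 361 = -14*479 + 361 = -6706 + 361 = -6345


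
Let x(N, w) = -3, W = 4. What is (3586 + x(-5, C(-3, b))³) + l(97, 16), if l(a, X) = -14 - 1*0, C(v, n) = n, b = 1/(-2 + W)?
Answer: 3545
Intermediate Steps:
b = ½ (b = 1/(-2 + 4) = 1/2 = ½ ≈ 0.50000)
l(a, X) = -14 (l(a, X) = -14 + 0 = -14)
(3586 + x(-5, C(-3, b))³) + l(97, 16) = (3586 + (-3)³) - 14 = (3586 - 27) - 14 = 3559 - 14 = 3545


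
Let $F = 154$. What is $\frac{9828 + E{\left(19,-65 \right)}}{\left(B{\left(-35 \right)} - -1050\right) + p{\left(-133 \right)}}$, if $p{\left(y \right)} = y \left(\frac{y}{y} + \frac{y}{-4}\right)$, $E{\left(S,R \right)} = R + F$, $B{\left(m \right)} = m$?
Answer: $- \frac{39668}{14161} \approx -2.8012$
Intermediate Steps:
$E{\left(S,R \right)} = 154 + R$ ($E{\left(S,R \right)} = R + 154 = 154 + R$)
$p{\left(y \right)} = y \left(1 - \frac{y}{4}\right)$ ($p{\left(y \right)} = y \left(1 + y \left(- \frac{1}{4}\right)\right) = y \left(1 - \frac{y}{4}\right)$)
$\frac{9828 + E{\left(19,-65 \right)}}{\left(B{\left(-35 \right)} - -1050\right) + p{\left(-133 \right)}} = \frac{9828 + \left(154 - 65\right)}{\left(-35 - -1050\right) + \frac{1}{4} \left(-133\right) \left(4 - -133\right)} = \frac{9828 + 89}{\left(-35 + 1050\right) + \frac{1}{4} \left(-133\right) \left(4 + 133\right)} = \frac{9917}{1015 + \frac{1}{4} \left(-133\right) 137} = \frac{9917}{1015 - \frac{18221}{4}} = \frac{9917}{- \frac{14161}{4}} = 9917 \left(- \frac{4}{14161}\right) = - \frac{39668}{14161}$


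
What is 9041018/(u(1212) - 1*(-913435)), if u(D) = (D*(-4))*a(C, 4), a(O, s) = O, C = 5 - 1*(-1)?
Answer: 9041018/884347 ≈ 10.223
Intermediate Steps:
C = 6 (C = 5 + 1 = 6)
u(D) = -24*D (u(D) = (D*(-4))*6 = -4*D*6 = -24*D)
9041018/(u(1212) - 1*(-913435)) = 9041018/(-24*1212 - 1*(-913435)) = 9041018/(-29088 + 913435) = 9041018/884347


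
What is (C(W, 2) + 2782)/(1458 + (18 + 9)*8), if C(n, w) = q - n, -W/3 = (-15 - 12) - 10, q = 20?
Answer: 299/186 ≈ 1.6075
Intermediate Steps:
W = 111 (W = -3*((-15 - 12) - 10) = -3*(-27 - 10) = -3*(-37) = 111)
C(n, w) = 20 - n
(C(W, 2) + 2782)/(1458 + (18 + 9)*8) = ((20 - 1*111) + 2782)/(1458 + (18 + 9)*8) = ((20 - 111) + 2782)/(1458 + 27*8) = (-91 + 2782)/(1458 + 216) = 2691/1674 = 2691*(1/1674) = 299/186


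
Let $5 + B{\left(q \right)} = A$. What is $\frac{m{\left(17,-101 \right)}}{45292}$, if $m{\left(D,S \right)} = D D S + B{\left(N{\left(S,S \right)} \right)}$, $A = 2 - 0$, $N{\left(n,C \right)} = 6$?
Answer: $- \frac{7298}{11323} \approx -0.64453$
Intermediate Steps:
$A = 2$ ($A = 2 + 0 = 2$)
$B{\left(q \right)} = -3$ ($B{\left(q \right)} = -5 + 2 = -3$)
$m{\left(D,S \right)} = -3 + S D^{2}$ ($m{\left(D,S \right)} = D D S - 3 = D^{2} S - 3 = S D^{2} - 3 = -3 + S D^{2}$)
$\frac{m{\left(17,-101 \right)}}{45292} = \frac{-3 - 101 \cdot 17^{2}}{45292} = \left(-3 - 29189\right) \frac{1}{45292} = \left(-29192\right) \frac{1}{45292} = - \frac{7298}{11323}$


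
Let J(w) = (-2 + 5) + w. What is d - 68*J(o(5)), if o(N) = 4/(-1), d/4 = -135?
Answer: -472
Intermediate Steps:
d = -540 (d = 4*(-135) = -540)
o(N) = -4 (o(N) = 4*(-1) = -4)
J(w) = 3 + w
d - 68*J(o(5)) = -540 - 68*(3 - 4) = -540 - 68*(-1) = -540 + 68 = -472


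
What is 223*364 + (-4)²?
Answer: 81188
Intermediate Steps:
223*364 + (-4)² = 81172 + 16 = 81188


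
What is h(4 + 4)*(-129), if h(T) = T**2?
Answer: -8256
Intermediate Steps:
h(4 + 4)*(-129) = (4 + 4)**2*(-129) = 8**2*(-129) = 64*(-129) = -8256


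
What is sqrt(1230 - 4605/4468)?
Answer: 3*sqrt(681498455)/2234 ≈ 35.057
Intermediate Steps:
sqrt(1230 - 4605/4468) = sqrt(5491035/4468) = 3*sqrt(681498455)/2234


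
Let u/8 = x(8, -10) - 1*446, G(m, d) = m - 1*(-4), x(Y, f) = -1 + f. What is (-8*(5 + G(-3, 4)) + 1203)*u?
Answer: -4222680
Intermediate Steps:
G(m, d) = 4 + m (G(m, d) = m + 4 = 4 + m)
u = -3656 (u = 8*((-1 - 10) - 1*446) = 8*(-11 - 446) = 8*(-457) = -3656)
(-8*(5 + G(-3, 4)) + 1203)*u = (-8*(5 + (4 - 3)) + 1203)*(-3656) = (-8*(5 + 1) + 1203)*(-3656) = (-8*6 + 1203)*(-3656) = (-48 + 1203)*(-3656) = 1155*(-3656) = -4222680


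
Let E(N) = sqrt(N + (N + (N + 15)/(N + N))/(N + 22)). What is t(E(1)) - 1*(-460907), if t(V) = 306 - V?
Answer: 461213 - 4*sqrt(46)/23 ≈ 4.6121e+5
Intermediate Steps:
E(N) = sqrt(N + (N + (15 + N)/(2*N))/(22 + N)) (E(N) = sqrt(N + (N + (15 + N)/((2*N)))/(22 + N)) = sqrt(N + (N + (15 + N)*(1/(2*N)))/(22 + N)) = sqrt(N + (N + (15 + N)/(2*N))/(22 + N)))
t(E(1)) - 1*(-460907) = (306 - sqrt(2)*sqrt((15 + 1 + 2*1**3 + 46*1**2)/(1*(22 + 1)))/2) - 1*(-460907) = (306 - sqrt(2)*sqrt(1*(15 + 1 + 2*1 + 46*1)/23)/2) + 460907 = (306 - sqrt(2)*sqrt(1*(1/23)*(15 + 1 + 2 + 46))/2) + 460907 = (306 - sqrt(2)*sqrt(1*(1/23)*64)/2) + 460907 = (306 - sqrt(2)*sqrt(64/23)/2) + 460907 = (306 - sqrt(2)*8*sqrt(23)/23/2) + 460907 = (306 - 4*sqrt(46)/23) + 460907 = 461213 - 4*sqrt(46)/23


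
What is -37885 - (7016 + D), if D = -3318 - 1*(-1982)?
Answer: -43565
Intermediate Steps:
D = -1336 (D = -3318 + 1982 = -1336)
-37885 - (7016 + D) = -37885 - (7016 - 1336) = -37885 - 1*5680 = -37885 - 5680 = -43565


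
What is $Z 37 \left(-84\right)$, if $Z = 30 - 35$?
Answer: $15540$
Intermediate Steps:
$Z = -5$
$Z 37 \left(-84\right) = \left(-5\right) 37 \left(-84\right) = \left(-185\right) \left(-84\right) = 15540$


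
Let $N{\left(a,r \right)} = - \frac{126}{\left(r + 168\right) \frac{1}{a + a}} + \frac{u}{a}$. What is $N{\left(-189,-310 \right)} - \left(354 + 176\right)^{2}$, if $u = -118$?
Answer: $- \frac{3773889568}{13419} \approx -2.8124 \cdot 10^{5}$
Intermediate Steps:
$N{\left(a,r \right)} = - \frac{118}{a} - \frac{252 a}{168 + r}$ ($N{\left(a,r \right)} = - \frac{126}{\left(r + 168\right) \frac{1}{a + a}} - \frac{118}{a} = - \frac{126}{\left(168 + r\right) \frac{1}{2 a}} - \frac{118}{a} = - \frac{126}{\frac{1}{2} \frac{1}{a} \left(168 + r\right)} - \frac{118}{a} = - 126 \frac{2 a}{168 + r} - \frac{118}{a} = - \frac{252 a}{168 + r} - \frac{118}{a} = - \frac{118}{a} - \frac{252 a}{168 + r}$)
$N{\left(-189,-310 \right)} - \left(354 + 176\right)^{2} = \frac{2 \left(-9912 - 126 \left(-189\right)^{2} - -18290\right)}{\left(-189\right) \left(168 - 310\right)} - \left(354 + 176\right)^{2} = 2 \left(- \frac{1}{189}\right) \frac{1}{-142} \left(-9912 - 4500846 + 18290\right) - 530^{2} = 2 \left(- \frac{1}{189}\right) \left(- \frac{1}{142}\right) \left(-9912 - 4500846 + 18290\right) - 280900 = 2 \left(- \frac{1}{189}\right) \left(- \frac{1}{142}\right) \left(-4492468\right) - 280900 = - \frac{4492468}{13419} - 280900 = - \frac{3773889568}{13419}$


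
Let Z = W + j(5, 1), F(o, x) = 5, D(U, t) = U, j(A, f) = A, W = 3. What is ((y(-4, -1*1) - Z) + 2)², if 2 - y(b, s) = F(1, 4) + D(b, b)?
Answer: 25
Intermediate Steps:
y(b, s) = -3 - b (y(b, s) = 2 - (5 + b) = 2 + (-5 - b) = -3 - b)
Z = 8 (Z = 3 + 5 = 8)
((y(-4, -1*1) - Z) + 2)² = (((-3 - 1*(-4)) - 1*8) + 2)² = (((-3 + 4) - 8) + 2)² = ((1 - 8) + 2)² = (-7 + 2)² = (-5)² = 25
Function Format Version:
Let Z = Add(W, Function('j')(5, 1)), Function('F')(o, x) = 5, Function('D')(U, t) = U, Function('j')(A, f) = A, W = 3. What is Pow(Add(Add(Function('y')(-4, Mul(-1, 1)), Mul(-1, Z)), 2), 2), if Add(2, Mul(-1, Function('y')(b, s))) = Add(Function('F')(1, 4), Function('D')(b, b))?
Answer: 25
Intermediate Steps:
Function('y')(b, s) = Add(-3, Mul(-1, b)) (Function('y')(b, s) = Add(2, Mul(-1, Add(5, b))) = Add(2, Add(-5, Mul(-1, b))) = Add(-3, Mul(-1, b)))
Z = 8 (Z = Add(3, 5) = 8)
Pow(Add(Add(Function('y')(-4, Mul(-1, 1)), Mul(-1, Z)), 2), 2) = Pow(Add(Add(Add(-3, Mul(-1, -4)), Mul(-1, 8)), 2), 2) = Pow(Add(Add(Add(-3, 4), -8), 2), 2) = Pow(Add(Add(1, -8), 2), 2) = Pow(Add(-7, 2), 2) = Pow(-5, 2) = 25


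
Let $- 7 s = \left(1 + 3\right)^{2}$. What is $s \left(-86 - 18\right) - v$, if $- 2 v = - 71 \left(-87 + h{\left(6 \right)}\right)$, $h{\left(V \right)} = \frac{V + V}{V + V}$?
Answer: $\frac{23035}{7} \approx 3290.7$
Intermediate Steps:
$s = - \frac{16}{7}$ ($s = - \frac{\left(1 + 3\right)^{2}}{7} = - \frac{4^{2}}{7} = \left(- \frac{1}{7}\right) 16 = - \frac{16}{7} \approx -2.2857$)
$h{\left(V \right)} = 1$ ($h{\left(V \right)} = \frac{2 V}{2 V} = 2 V \frac{1}{2 V} = 1$)
$v = -3053$ ($v = - \frac{\left(-71\right) \left(-87 + 1\right)}{2} = - \frac{\left(-71\right) \left(-86\right)}{2} = \left(- \frac{1}{2}\right) 6106 = -3053$)
$s \left(-86 - 18\right) - v = - \frac{16 \left(-86 - 18\right)}{7} - -3053 = \left(- \frac{16}{7}\right) \left(-104\right) + 3053 = \frac{1664}{7} + 3053 = \frac{23035}{7}$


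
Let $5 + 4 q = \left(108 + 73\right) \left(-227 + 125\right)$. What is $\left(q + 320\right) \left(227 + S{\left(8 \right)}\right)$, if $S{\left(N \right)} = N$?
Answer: $- \frac{4038945}{4} \approx -1.0097 \cdot 10^{6}$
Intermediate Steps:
$q = - \frac{18467}{4}$ ($q = - \frac{5}{4} + \frac{\left(108 + 73\right) \left(-227 + 125\right)}{4} = - \frac{5}{4} + \frac{181 \left(-102\right)}{4} = - \frac{5}{4} + \frac{1}{4} \left(-18462\right) = - \frac{5}{4} - \frac{9231}{2} = - \frac{18467}{4} \approx -4616.8$)
$\left(q + 320\right) \left(227 + S{\left(8 \right)}\right) = \left(- \frac{18467}{4} + 320\right) \left(227 + 8\right) = \left(- \frac{17187}{4}\right) 235 = - \frac{4038945}{4}$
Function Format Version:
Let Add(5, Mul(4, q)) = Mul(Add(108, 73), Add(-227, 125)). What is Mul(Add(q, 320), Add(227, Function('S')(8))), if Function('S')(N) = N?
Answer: Rational(-4038945, 4) ≈ -1.0097e+6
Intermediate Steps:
q = Rational(-18467, 4) (q = Add(Rational(-5, 4), Mul(Rational(1, 4), Mul(Add(108, 73), Add(-227, 125)))) = Add(Rational(-5, 4), Mul(Rational(1, 4), Mul(181, -102))) = Add(Rational(-5, 4), Mul(Rational(1, 4), -18462)) = Add(Rational(-5, 4), Rational(-9231, 2)) = Rational(-18467, 4) ≈ -4616.8)
Mul(Add(q, 320), Add(227, Function('S')(8))) = Mul(Add(Rational(-18467, 4), 320), Add(227, 8)) = Mul(Rational(-17187, 4), 235) = Rational(-4038945, 4)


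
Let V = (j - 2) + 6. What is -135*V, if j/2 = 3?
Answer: -1350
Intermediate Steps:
j = 6 (j = 2*3 = 6)
V = 10 (V = (6 - 2) + 6 = 4 + 6 = 10)
-135*V = -135*10 = -1350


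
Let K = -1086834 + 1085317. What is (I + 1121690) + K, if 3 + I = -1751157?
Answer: -630987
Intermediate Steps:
K = -1517
I = -1751160 (I = -3 - 1751157 = -1751160)
(I + 1121690) + K = (-1751160 + 1121690) - 1517 = -629470 - 1517 = -630987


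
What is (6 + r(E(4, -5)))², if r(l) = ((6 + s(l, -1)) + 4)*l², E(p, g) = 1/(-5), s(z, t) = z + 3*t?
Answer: 614656/15625 ≈ 39.338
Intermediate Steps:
E(p, g) = -⅕ (E(p, g) = 1*(-⅕) = -⅕)
r(l) = l²*(7 + l) (r(l) = ((6 + (l + 3*(-1))) + 4)*l² = ((6 + (l - 3)) + 4)*l² = ((6 + (-3 + l)) + 4)*l² = ((3 + l) + 4)*l² = (7 + l)*l² = l²*(7 + l))
(6 + r(E(4, -5)))² = (6 + (-⅕)²*(7 - ⅕))² = (6 + (1/25)*(34/5))² = (6 + 34/125)² = (784/125)² = 614656/15625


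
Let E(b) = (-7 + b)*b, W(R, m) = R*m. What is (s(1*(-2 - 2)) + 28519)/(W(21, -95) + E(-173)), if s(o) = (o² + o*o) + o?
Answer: 28547/29145 ≈ 0.97948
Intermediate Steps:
s(o) = o + 2*o² (s(o) = (o² + o²) + o = 2*o² + o = o + 2*o²)
E(b) = b*(-7 + b)
(s(1*(-2 - 2)) + 28519)/(W(21, -95) + E(-173)) = ((1*(-2 - 2))*(1 + 2*(1*(-2 - 2))) + 28519)/(21*(-95) - 173*(-7 - 173)) = ((1*(-4))*(1 + 2*(1*(-4))) + 28519)/(-1995 - 173*(-180)) = (-4*(1 + 2*(-4)) + 28519)/(-1995 + 31140) = (-4*(1 - 8) + 28519)/29145 = (-4*(-7) + 28519)*(1/29145) = (28 + 28519)*(1/29145) = 28547*(1/29145) = 28547/29145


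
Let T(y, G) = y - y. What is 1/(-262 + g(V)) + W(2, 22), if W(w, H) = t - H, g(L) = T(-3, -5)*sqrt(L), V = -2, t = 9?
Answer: -3407/262 ≈ -13.004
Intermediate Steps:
T(y, G) = 0
g(L) = 0 (g(L) = 0*sqrt(L) = 0)
W(w, H) = 9 - H
1/(-262 + g(V)) + W(2, 22) = 1/(-262 + 0) + (9 - 1*22) = 1/(-262) + (9 - 22) = -1/262 - 13 = -3407/262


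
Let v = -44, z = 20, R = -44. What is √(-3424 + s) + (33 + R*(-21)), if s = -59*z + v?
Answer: 957 + 2*I*√1162 ≈ 957.0 + 68.176*I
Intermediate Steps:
s = -1224 (s = -59*20 - 44 = -1180 - 44 = -1224)
√(-3424 + s) + (33 + R*(-21)) = √(-3424 - 1224) + (33 - 44*(-21)) = √(-4648) + (33 + 924) = 2*I*√1162 + 957 = 957 + 2*I*√1162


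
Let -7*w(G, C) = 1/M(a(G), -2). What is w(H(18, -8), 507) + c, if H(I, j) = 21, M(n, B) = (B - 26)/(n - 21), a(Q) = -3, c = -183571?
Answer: -8994985/49 ≈ -1.8357e+5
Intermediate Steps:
M(n, B) = (-26 + B)/(-21 + n)
w(G, C) = -6/49 (w(G, C) = -(-21 - 3)/(-26 - 2)/7 = -1/(7*(-28/(-24))) = -1/(7*((-1/24*(-28)))) = -1/(7*7/6) = -⅐*6/7 = -6/49)
w(H(18, -8), 507) + c = -6/49 - 183571 = -8994985/49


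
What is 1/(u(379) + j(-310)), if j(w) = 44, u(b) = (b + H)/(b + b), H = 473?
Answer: 379/17102 ≈ 0.022161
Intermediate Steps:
u(b) = (473 + b)/(2*b) (u(b) = (b + 473)/(b + b) = (473 + b)/((2*b)) = (473 + b)*(1/(2*b)) = (473 + b)/(2*b))
1/(u(379) + j(-310)) = 1/((½)*(473 + 379)/379 + 44) = 1/((½)*(1/379)*852 + 44) = 1/(426/379 + 44) = 1/(17102/379) = 379/17102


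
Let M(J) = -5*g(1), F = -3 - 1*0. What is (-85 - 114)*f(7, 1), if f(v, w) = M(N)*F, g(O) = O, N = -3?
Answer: -2985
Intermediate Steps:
F = -3 (F = -3 + 0 = -3)
M(J) = -5 (M(J) = -5*1 = -5)
f(v, w) = 15 (f(v, w) = -5*(-3) = 15)
(-85 - 114)*f(7, 1) = (-85 - 114)*15 = -199*15 = -2985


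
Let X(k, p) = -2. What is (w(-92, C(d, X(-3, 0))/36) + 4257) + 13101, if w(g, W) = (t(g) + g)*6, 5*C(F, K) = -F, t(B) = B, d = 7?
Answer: 16254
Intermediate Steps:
C(F, K) = -F/5 (C(F, K) = (-F)/5 = -F/5)
w(g, W) = 12*g (w(g, W) = (g + g)*6 = (2*g)*6 = 12*g)
(w(-92, C(d, X(-3, 0))/36) + 4257) + 13101 = (12*(-92) + 4257) + 13101 = (-1104 + 4257) + 13101 = 3153 + 13101 = 16254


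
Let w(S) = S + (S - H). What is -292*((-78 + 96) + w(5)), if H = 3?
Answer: -7300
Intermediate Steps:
w(S) = -3 + 2*S (w(S) = S + (S - 1*3) = S + (S - 3) = S + (-3 + S) = -3 + 2*S)
-292*((-78 + 96) + w(5)) = -292*((-78 + 96) + (-3 + 2*5)) = -292*(18 + (-3 + 10)) = -292*(18 + 7) = -292*25 = -7300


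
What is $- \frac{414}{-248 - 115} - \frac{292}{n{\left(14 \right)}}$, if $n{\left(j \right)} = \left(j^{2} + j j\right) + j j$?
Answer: $\frac{11453}{17787} \approx 0.6439$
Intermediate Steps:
$n{\left(j \right)} = 3 j^{2}$ ($n{\left(j \right)} = \left(j^{2} + j^{2}\right) + j^{2} = 2 j^{2} + j^{2} = 3 j^{2}$)
$- \frac{414}{-248 - 115} - \frac{292}{n{\left(14 \right)}} = - \frac{414}{-248 - 115} - \frac{292}{3 \cdot 14^{2}} = - \frac{414}{-363} - \frac{292}{3 \cdot 196} = \left(-414\right) \left(- \frac{1}{363}\right) - \frac{292}{588} = \frac{138}{121} - \frac{73}{147} = \frac{11453}{17787}$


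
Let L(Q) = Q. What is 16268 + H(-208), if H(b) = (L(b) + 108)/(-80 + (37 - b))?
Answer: 536824/33 ≈ 16267.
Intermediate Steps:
H(b) = (108 + b)/(-43 - b) (H(b) = (b + 108)/(-80 + (37 - b)) = (108 + b)/(-43 - b))
16268 + H(-208) = 16268 + (-108 - 1*(-208))/(43 - 208) = 16268 + (-108 + 208)/(-165) = 16268 - 1/165*100 = 16268 - 20/33 = 536824/33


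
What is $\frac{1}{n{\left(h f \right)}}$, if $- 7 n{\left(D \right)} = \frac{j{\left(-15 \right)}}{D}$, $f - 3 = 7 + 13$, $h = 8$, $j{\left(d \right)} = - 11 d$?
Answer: $- \frac{1288}{165} \approx -7.8061$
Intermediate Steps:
$f = 23$ ($f = 3 + \left(7 + 13\right) = 3 + 20 = 23$)
$n{\left(D \right)} = - \frac{165}{7 D}$ ($n{\left(D \right)} = - \frac{\left(-11\right) \left(-15\right) \frac{1}{D}}{7} = - \frac{165 \frac{1}{D}}{7} = - \frac{165}{7 D}$)
$\frac{1}{n{\left(h f \right)}} = \frac{1}{\left(- \frac{165}{7}\right) \frac{1}{8 \cdot 23}} = \frac{1}{\left(- \frac{165}{7}\right) \frac{1}{184}} = \frac{1}{- \frac{165}{1288}} = - \frac{1288}{165}$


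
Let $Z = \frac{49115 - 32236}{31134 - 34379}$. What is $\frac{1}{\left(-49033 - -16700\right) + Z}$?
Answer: $- \frac{3245}{104937464} \approx -3.0923 \cdot 10^{-5}$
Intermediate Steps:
$Z = - \frac{16879}{3245}$ ($Z = \frac{16879}{-3245} = 16879 \left(- \frac{1}{3245}\right) = - \frac{16879}{3245} \approx -5.2015$)
$\frac{1}{\left(-49033 - -16700\right) + Z} = \frac{1}{\left(-49033 - -16700\right) - \frac{16879}{3245}} = \frac{1}{\left(-49033 + 16700\right) - \frac{16879}{3245}} = \frac{1}{-32333 - \frac{16879}{3245}} = \frac{1}{- \frac{104937464}{3245}} = - \frac{3245}{104937464}$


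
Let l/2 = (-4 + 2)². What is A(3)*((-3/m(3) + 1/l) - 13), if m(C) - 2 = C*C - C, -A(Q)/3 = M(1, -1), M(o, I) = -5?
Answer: -795/4 ≈ -198.75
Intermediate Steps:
A(Q) = 15 (A(Q) = -3*(-5) = 15)
l = 8 (l = 2*(-4 + 2)² = 2*(-2)² = 2*4 = 8)
m(C) = 2 + C² - C (m(C) = 2 + (C*C - C) = 2 + (C² - C) = 2 + C² - C)
A(3)*((-3/m(3) + 1/l) - 13) = 15*((-3/(2 + 3² - 1*3) + 1/8) - 13) = 15*((-3/(2 + 9 - 3) + 1*(⅛)) - 13) = 15*((-3/8 + ⅛) - 13) = 15*(-¼ - 13) = 15*(-53/4) = -795/4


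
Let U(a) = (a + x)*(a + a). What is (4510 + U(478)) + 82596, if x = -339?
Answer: 219990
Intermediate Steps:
U(a) = 2*a*(-339 + a) (U(a) = (a - 339)*(a + a) = (-339 + a)*(2*a) = 2*a*(-339 + a))
(4510 + U(478)) + 82596 = (4510 + 2*478*(-339 + 478)) + 82596 = (4510 + 2*478*139) + 82596 = (4510 + 132884) + 82596 = 137394 + 82596 = 219990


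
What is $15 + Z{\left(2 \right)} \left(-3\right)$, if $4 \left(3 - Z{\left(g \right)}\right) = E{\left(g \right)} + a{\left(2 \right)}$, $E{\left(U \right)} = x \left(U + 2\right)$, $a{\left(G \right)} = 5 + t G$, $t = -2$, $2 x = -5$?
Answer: $- \frac{3}{4} \approx -0.75$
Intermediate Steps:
$x = - \frac{5}{2}$ ($x = \frac{1}{2} \left(-5\right) = - \frac{5}{2} \approx -2.5$)
$a{\left(G \right)} = 5 - 2 G$
$E{\left(U \right)} = -5 - \frac{5 U}{2}$ ($E{\left(U \right)} = - \frac{5 \left(U + 2\right)}{2} = - \frac{5 \left(2 + U\right)}{2} = -5 - \frac{5 U}{2}$)
$Z{\left(g \right)} = 4 + \frac{5 g}{8}$ ($Z{\left(g \right)} = 3 - \frac{\left(-5 - \frac{5 g}{2}\right) + \left(5 - 4\right)}{4} = 3 - \frac{\left(-5 - \frac{5 g}{2}\right) + 1}{4} = 3 - \frac{-4 - \frac{5 g}{2}}{4} = 3 + \left(1 + \frac{5 g}{8}\right) = 4 + \frac{5 g}{8}$)
$15 + Z{\left(2 \right)} \left(-3\right) = 15 + \left(4 + \frac{5}{8} \cdot 2\right) \left(-3\right) = 15 + \left(4 + \frac{5}{4}\right) \left(-3\right) = 15 + \frac{21}{4} \left(-3\right) = 15 - \frac{63}{4} = - \frac{3}{4}$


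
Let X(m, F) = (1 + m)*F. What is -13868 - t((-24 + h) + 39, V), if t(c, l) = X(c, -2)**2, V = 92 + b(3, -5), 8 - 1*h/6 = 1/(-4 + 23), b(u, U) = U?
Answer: -10862748/361 ≈ -30091.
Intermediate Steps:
h = 906/19 (h = 48 - 6/(-4 + 23) = 48 - 6/19 = 906/19 ≈ 47.684)
X(m, F) = F*(1 + m)
V = 87 (V = 92 - 5 = 87)
t(c, l) = (-2 - 2*c)**2 (t(c, l) = (-2*(1 + c))**2 = (-2 - 2*c)**2)
-13868 - t((-24 + h) + 39, V) = -13868 - 4*(1 + ((-24 + 906/19) + 39))**2 = -13868 - 4*(1 + (450/19 + 39))**2 = -13868 - 4*(1 + 1191/19)**2 = -13868 - 4*(1210/19)**2 = -13868 - 4*1464100/361 = -13868 - 1*5856400/361 = -13868 - 5856400/361 = -10862748/361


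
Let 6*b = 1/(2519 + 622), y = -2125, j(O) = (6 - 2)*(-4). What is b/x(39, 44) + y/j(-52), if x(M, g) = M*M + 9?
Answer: 15318264379/115337520 ≈ 132.81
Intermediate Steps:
j(O) = -16 (j(O) = 4*(-4) = -16)
b = 1/18846 (b = 1/(6*(2519 + 622)) = (⅙)/3141 = (⅙)*(1/3141) = 1/18846 ≈ 5.3062e-5)
x(M, g) = 9 + M² (x(M, g) = M² + 9 = 9 + M²)
b/x(39, 44) + y/j(-52) = 1/(18846*(9 + 39²)) - 2125/(-16) = 1/(18846*(9 + 1521)) - 2125*(-1/16) = (1/18846)/1530 + 2125/16 = (1/18846)*(1/1530) + 2125/16 = 1/28834380 + 2125/16 = 15318264379/115337520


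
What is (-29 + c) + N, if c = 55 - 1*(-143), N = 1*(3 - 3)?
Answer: 169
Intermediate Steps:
N = 0 (N = 1*0 = 0)
c = 198 (c = 55 + 143 = 198)
(-29 + c) + N = (-29 + 198) + 0 = 169 + 0 = 169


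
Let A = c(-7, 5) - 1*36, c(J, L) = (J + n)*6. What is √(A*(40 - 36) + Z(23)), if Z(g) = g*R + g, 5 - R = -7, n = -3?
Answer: I*√85 ≈ 9.2195*I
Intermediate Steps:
R = 12 (R = 5 - 1*(-7) = 5 + 7 = 12)
Z(g) = 13*g (Z(g) = g*12 + g = 12*g + g = 13*g)
c(J, L) = -18 + 6*J (c(J, L) = (J - 3)*6 = (-3 + J)*6 = -18 + 6*J)
A = -96 (A = (-18 + 6*(-7)) - 1*36 = (-18 - 42) - 36 = -60 - 36 = -96)
√(A*(40 - 36) + Z(23)) = √(-96*(40 - 36) + 13*23) = √(-96*4 + 299) = √(-384 + 299) = √(-85) = I*√85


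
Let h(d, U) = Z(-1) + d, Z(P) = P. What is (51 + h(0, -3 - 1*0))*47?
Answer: 2350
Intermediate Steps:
h(d, U) = -1 + d
(51 + h(0, -3 - 1*0))*47 = (51 + (-1 + 0))*47 = (51 - 1)*47 = 50*47 = 2350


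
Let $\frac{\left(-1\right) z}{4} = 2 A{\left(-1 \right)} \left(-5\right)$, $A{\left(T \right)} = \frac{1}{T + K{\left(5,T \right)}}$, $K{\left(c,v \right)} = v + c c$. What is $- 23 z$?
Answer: $-40$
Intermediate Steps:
$K{\left(c,v \right)} = v + c^{2}$
$A{\left(T \right)} = \frac{1}{25 + 2 T}$ ($A{\left(T \right)} = \frac{1}{T + \left(T + 5^{2}\right)} = \frac{1}{T + \left(T + 25\right)} = \frac{1}{T + \left(25 + T\right)} = \frac{1}{25 + 2 T}$)
$z = \frac{40}{23}$ ($z = - 4 \frac{2}{25 + 2 \left(-1\right)} \left(-5\right) = - 4 \frac{2}{25 - 2} \left(-5\right) = - 4 \cdot \frac{2}{23} \left(-5\right) = \left(-4\right) \left(- \frac{10}{23}\right) = \frac{40}{23} \approx 1.7391$)
$- 23 z = \left(-23\right) \frac{40}{23} = -40$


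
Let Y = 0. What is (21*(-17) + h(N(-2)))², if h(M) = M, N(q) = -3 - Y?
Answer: 129600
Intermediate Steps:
N(q) = -3 (N(q) = -3 - 1*0 = -3 + 0 = -3)
(21*(-17) + h(N(-2)))² = (21*(-17) - 3)² = (-357 - 3)² = (-360)² = 129600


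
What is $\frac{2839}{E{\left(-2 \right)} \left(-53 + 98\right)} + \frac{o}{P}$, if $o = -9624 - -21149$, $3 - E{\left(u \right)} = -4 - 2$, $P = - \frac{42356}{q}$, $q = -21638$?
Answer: $\frac{50559159217}{8577090} \approx 5894.7$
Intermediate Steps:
$P = \frac{21178}{10819}$ ($P = - \frac{42356}{-21638} = \left(-42356\right) \left(- \frac{1}{21638}\right) = \frac{21178}{10819} \approx 1.9575$)
$E{\left(u \right)} = 9$ ($E{\left(u \right)} = 3 - \left(-4 - 2\right) = 3 - -6 = 3 + 6 = 9$)
$o = 11525$ ($o = -9624 + 21149 = 11525$)
$\frac{2839}{E{\left(-2 \right)} \left(-53 + 98\right)} + \frac{o}{P} = \frac{2839}{9 \left(-53 + 98\right)} + \frac{11525}{\frac{21178}{10819}} = \frac{2839}{9 \cdot 45} + 11525 \cdot \frac{10819}{21178} = \frac{2839}{405} + \frac{124688975}{21178} = \frac{50559159217}{8577090}$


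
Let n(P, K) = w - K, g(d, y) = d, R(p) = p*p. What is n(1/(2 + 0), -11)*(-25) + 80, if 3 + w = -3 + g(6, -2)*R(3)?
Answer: -1395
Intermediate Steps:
R(p) = p²
w = 48 (w = -3 + (-3 + 6*3²) = -3 + (-3 + 6*9) = -3 + (-3 + 54) = -3 + 51 = 48)
n(P, K) = 48 - K
n(1/(2 + 0), -11)*(-25) + 80 = (48 - 1*(-11))*(-25) + 80 = (48 + 11)*(-25) + 80 = 59*(-25) + 80 = -1475 + 80 = -1395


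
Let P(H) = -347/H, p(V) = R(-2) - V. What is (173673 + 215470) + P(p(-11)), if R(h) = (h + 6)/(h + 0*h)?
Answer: 3501940/9 ≈ 3.8910e+5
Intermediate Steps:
R(h) = (6 + h)/h (R(h) = (6 + h)/(h + 0) = (6 + h)/h)
p(V) = -2 - V (p(V) = (6 - 2)/(-2) - V = -½*4 - V = -2 - V)
(173673 + 215470) + P(p(-11)) = (173673 + 215470) - 347/(-2 - 1*(-11)) = 389143 - 347/(-2 + 11) = 389143 - 347/9 = 3501940/9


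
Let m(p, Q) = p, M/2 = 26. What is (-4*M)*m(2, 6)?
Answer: -416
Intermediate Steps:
M = 52 (M = 2*26 = 52)
(-4*M)*m(2, 6) = -4*52*2 = -208*2 = -416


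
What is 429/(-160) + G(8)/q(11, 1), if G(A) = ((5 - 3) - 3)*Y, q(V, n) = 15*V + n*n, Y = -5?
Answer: -35207/13280 ≈ -2.6511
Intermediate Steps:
q(V, n) = n² + 15*V (q(V, n) = 15*V + n² = n² + 15*V)
G(A) = 5 (G(A) = ((5 - 3) - 3)*(-5) = (2 - 3)*(-5) = -1*(-5) = 5)
429/(-160) + G(8)/q(11, 1) = 429/(-160) + 5/(1² + 15*11) = 429*(-1/160) + 5/(1 + 165) = -429/160 + 5/166 = -35207/13280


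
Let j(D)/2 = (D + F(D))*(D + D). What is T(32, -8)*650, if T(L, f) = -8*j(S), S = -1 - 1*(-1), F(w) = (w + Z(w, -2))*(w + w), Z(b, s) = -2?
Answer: 0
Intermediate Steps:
F(w) = 2*w*(-2 + w) (F(w) = (w - 2)*(w + w) = (-2 + w)*(2*w) = 2*w*(-2 + w))
S = 0 (S = -1 + 1 = 0)
j(D) = 4*D*(D + 2*D*(-2 + D)) (j(D) = 2*((D + 2*D*(-2 + D))*(D + D)) = 2*((D + 2*D*(-2 + D))*(2*D)) = 2*(2*D*(D + 2*D*(-2 + D))) = 4*D*(D + 2*D*(-2 + D)))
T(L, f) = 0 (T(L, f) = -8*0²*(-12 + 8*0) = -0*(-12 + 0) = -0*(-12) = -8*0 = 0)
T(32, -8)*650 = 0*650 = 0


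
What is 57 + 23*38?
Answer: 931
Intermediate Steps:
57 + 23*38 = 57 + 874 = 931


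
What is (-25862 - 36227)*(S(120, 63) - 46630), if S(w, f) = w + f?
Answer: 2883847783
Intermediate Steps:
S(w, f) = f + w
(-25862 - 36227)*(S(120, 63) - 46630) = (-25862 - 36227)*((63 + 120) - 46630) = -62089*(183 - 46630) = -62089*(-46447) = 2883847783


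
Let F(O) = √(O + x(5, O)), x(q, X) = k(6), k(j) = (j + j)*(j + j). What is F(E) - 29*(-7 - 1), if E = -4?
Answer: 232 + 2*√35 ≈ 243.83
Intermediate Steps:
k(j) = 4*j² (k(j) = (2*j)*(2*j) = 4*j²)
x(q, X) = 144 (x(q, X) = 4*6² = 4*36 = 144)
F(O) = √(144 + O) (F(O) = √(O + 144) = √(144 + O))
F(E) - 29*(-7 - 1) = √(144 - 4) - 29*(-7 - 1) = √140 - 29*(-8) = 2*√35 - 1*(-232) = 2*√35 + 232 = 232 + 2*√35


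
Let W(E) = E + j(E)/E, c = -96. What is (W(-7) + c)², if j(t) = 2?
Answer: 522729/49 ≈ 10668.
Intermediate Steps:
W(E) = E + 2/E
(W(-7) + c)² = ((-7 + 2/(-7)) - 96)² = ((-7 + 2*(-⅐)) - 96)² = ((-7 - 2/7) - 96)² = (-51/7 - 96)² = (-723/7)² = 522729/49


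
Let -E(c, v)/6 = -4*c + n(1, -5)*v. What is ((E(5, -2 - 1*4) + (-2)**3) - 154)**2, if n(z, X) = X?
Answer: 49284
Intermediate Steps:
E(c, v) = 24*c + 30*v (E(c, v) = -6*(-4*c - 5*v) = -6*(-5*v - 4*c) = 24*c + 30*v)
((E(5, -2 - 1*4) + (-2)**3) - 154)**2 = (((24*5 + 30*(-2 - 1*4)) + (-2)**3) - 154)**2 = (((120 + 30*(-2 - 4)) - 8) - 154)**2 = (((120 + 30*(-6)) - 8) - 154)**2 = (((120 - 180) - 8) - 154)**2 = ((-60 - 8) - 154)**2 = (-68 - 154)**2 = (-222)**2 = 49284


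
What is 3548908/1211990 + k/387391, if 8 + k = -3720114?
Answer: -1566967821876/234757009045 ≈ -6.6749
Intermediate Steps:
k = -3720122 (k = -8 - 3720114 = -3720122)
3548908/1211990 + k/387391 = 3548908/1211990 - 3720122/387391 = 3548908*(1/1211990) - 3720122*1/387391 = 1774454/605995 - 3720122/387391 = -1566967821876/234757009045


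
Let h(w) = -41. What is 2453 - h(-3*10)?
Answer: 2494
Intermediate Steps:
2453 - h(-3*10) = 2453 - 1*(-41) = 2453 + 41 = 2494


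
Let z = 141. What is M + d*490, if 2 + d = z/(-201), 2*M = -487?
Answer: -210009/134 ≈ -1567.2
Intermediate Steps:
M = -487/2 (M = (1/2)*(-487) = -487/2 ≈ -243.50)
d = -181/67 (d = -2 + 141/(-201) = -2 + 141*(-1/201) = -2 - 47/67 = -181/67 ≈ -2.7015)
M + d*490 = -487/2 - 181/67*490 = -487/2 - 88690/67 = -210009/134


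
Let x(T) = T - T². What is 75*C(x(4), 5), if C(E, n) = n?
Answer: 375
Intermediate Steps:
75*C(x(4), 5) = 75*5 = 375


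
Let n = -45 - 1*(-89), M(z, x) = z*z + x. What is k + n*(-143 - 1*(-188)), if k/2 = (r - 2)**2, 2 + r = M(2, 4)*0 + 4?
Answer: 1980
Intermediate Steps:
M(z, x) = x + z**2 (M(z, x) = z**2 + x = x + z**2)
n = 44 (n = -45 + 89 = 44)
r = 2 (r = -2 + ((4 + 2**2)*0 + 4) = -2 + ((4 + 4)*0 + 4) = -2 + (8*0 + 4) = -2 + (0 + 4) = -2 + 4 = 2)
k = 0 (k = 2*(2 - 2)**2 = 2*0**2 = 2*0 = 0)
k + n*(-143 - 1*(-188)) = 0 + 44*(-143 - 1*(-188)) = 0 + 44*(-143 + 188) = 0 + 44*45 = 0 + 1980 = 1980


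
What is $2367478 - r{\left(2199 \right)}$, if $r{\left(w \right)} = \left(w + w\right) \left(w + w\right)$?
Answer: $-16974926$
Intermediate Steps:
$r{\left(w \right)} = 4 w^{2}$ ($r{\left(w \right)} = 2 w 2 w = 4 w^{2}$)
$2367478 - r{\left(2199 \right)} = 2367478 - 4 \cdot 2199^{2} = 2367478 - 4 \cdot 4835601 = 2367478 - 19342404 = -16974926$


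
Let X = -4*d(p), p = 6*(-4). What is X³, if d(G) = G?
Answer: 884736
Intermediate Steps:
p = -24
X = 96 (X = -4*(-24) = 96)
X³ = 96³ = 884736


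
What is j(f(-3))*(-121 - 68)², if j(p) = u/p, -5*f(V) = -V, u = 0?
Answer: 0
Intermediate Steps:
f(V) = V/5 (f(V) = -(-1)*V/5 = V/5)
j(p) = 0 (j(p) = 0/p = 0)
j(f(-3))*(-121 - 68)² = 0*(-121 - 68)² = 0*(-189)² = 0*35721 = 0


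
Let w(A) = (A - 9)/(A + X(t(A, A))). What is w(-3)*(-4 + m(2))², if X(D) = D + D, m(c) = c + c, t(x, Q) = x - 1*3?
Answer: 0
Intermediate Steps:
t(x, Q) = -3 + x (t(x, Q) = x - 3 = -3 + x)
m(c) = 2*c
X(D) = 2*D
w(A) = (-9 + A)/(-6 + 3*A) (w(A) = (A - 9)/(A + 2*(-3 + A)) = (-9 + A)/(A + (-6 + 2*A)) = (-9 + A)/(-6 + 3*A))
w(-3)*(-4 + m(2))² = ((-9 - 3)/(3*(-2 - 3)))*(-4 + 2*2)² = ((⅓)*(-12)/(-5))*(-4 + 4)² = ((⅓)*(-⅕)*(-12))*0² = (⅘)*0 = 0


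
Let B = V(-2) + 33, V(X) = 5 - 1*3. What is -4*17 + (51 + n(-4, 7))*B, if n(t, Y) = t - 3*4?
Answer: 1157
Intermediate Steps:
V(X) = 2 (V(X) = 5 - 3 = 2)
n(t, Y) = -12 + t (n(t, Y) = t - 12 = -12 + t)
B = 35 (B = 2 + 33 = 35)
-4*17 + (51 + n(-4, 7))*B = -4*17 + (51 + (-12 - 4))*35 = -68 + (51 - 16)*35 = -68 + 35*35 = -68 + 1225 = 1157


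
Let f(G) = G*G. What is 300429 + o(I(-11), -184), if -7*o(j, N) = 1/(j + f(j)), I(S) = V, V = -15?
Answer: 441630629/1470 ≈ 3.0043e+5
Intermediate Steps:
I(S) = -15
f(G) = G²
o(j, N) = -1/(7*(j + j²))
300429 + o(I(-11), -184) = 300429 - ⅐/(-15*(1 - 15)) = 300429 - ⅐*(-1/15)/(-14) = 300429 - ⅐*(-1/15)*(-1/14) = 300429 - 1/1470 = 441630629/1470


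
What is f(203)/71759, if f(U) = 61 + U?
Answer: 264/71759 ≈ 0.0036790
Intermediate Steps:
f(203)/71759 = (61 + 203)/71759 = 264*(1/71759) = 264/71759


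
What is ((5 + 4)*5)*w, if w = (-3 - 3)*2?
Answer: -540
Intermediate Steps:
w = -12 (w = -6*2 = -12)
((5 + 4)*5)*w = ((5 + 4)*5)*(-12) = (9*5)*(-12) = 45*(-12) = -540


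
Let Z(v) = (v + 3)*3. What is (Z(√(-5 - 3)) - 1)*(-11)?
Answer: -88 - 66*I*√2 ≈ -88.0 - 93.338*I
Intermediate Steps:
Z(v) = 9 + 3*v (Z(v) = (3 + v)*3 = 9 + 3*v)
(Z(√(-5 - 3)) - 1)*(-11) = ((9 + 3*√(-5 - 3)) - 1)*(-11) = ((9 + 3*√(-8)) - 1)*(-11) = ((9 + 3*(2*I*√2)) - 1)*(-11) = ((9 + 6*I*√2) - 1)*(-11) = (8 + 6*I*√2)*(-11) = -88 - 66*I*√2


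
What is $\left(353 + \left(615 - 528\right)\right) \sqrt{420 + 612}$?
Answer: $880 \sqrt{258} \approx 14135.0$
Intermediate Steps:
$\left(353 + \left(615 - 528\right)\right) \sqrt{420 + 612} = \left(353 + \left(615 - 528\right)\right) \sqrt{1032} = \left(353 + 87\right) 2 \sqrt{258} = 440 \cdot 2 \sqrt{258} = 880 \sqrt{258}$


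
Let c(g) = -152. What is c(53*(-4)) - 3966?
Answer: -4118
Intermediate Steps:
c(53*(-4)) - 3966 = -152 - 3966 = -4118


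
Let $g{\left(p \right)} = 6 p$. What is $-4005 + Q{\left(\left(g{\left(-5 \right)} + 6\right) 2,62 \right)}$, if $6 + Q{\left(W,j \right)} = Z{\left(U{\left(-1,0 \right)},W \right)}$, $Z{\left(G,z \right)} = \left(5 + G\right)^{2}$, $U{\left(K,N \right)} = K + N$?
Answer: $-3995$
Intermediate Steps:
$Q{\left(W,j \right)} = 10$ ($Q{\left(W,j \right)} = -6 + \left(5 + \left(-1 + 0\right)\right)^{2} = -6 + \left(5 - 1\right)^{2} = -6 + 4^{2} = -6 + 16 = 10$)
$-4005 + Q{\left(\left(g{\left(-5 \right)} + 6\right) 2,62 \right)} = -4005 + 10 = -3995$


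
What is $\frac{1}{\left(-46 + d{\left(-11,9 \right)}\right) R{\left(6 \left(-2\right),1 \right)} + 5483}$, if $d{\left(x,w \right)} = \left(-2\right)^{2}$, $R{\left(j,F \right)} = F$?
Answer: $\frac{1}{5441} \approx 0.00018379$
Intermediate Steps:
$d{\left(x,w \right)} = 4$
$\frac{1}{\left(-46 + d{\left(-11,9 \right)}\right) R{\left(6 \left(-2\right),1 \right)} + 5483} = \frac{1}{\left(-46 + 4\right) 1 + 5483} = \frac{1}{\left(-42\right) 1 + 5483} = \frac{1}{-42 + 5483} = \frac{1}{5441}$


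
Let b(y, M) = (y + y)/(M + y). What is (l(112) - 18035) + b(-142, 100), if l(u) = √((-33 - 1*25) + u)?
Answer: -378593/21 + 3*√6 ≈ -18021.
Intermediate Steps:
b(y, M) = 2*y/(M + y) (b(y, M) = (2*y)/(M + y) = 2*y/(M + y))
l(u) = √(-58 + u) (l(u) = √((-33 - 25) + u) = √(-58 + u))
(l(112) - 18035) + b(-142, 100) = (√(-58 + 112) - 18035) + 2*(-142)/(100 - 142) = (√54 - 18035) + 2*(-142)/(-42) = (3*√6 - 18035) + 2*(-142)*(-1/42) = (-18035 + 3*√6) + 142/21 = -378593/21 + 3*√6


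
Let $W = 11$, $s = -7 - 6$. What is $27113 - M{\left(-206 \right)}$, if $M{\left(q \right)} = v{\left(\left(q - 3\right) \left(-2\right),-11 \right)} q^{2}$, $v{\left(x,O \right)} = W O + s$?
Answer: $5713537$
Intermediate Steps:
$s = -13$ ($s = -7 - 6 = -13$)
$v{\left(x,O \right)} = -13 + 11 O$ ($v{\left(x,O \right)} = 11 O - 13 = -13 + 11 O$)
$M{\left(q \right)} = - 134 q^{2}$ ($M{\left(q \right)} = \left(-13 + 11 \left(-11\right)\right) q^{2} = \left(-13 - 121\right) q^{2} = - 134 q^{2}$)
$27113 - M{\left(-206 \right)} = 27113 - - 134 \left(-206\right)^{2} = 27113 - \left(-134\right) 42436 = 27113 - -5686424 = 27113 + 5686424 = 5713537$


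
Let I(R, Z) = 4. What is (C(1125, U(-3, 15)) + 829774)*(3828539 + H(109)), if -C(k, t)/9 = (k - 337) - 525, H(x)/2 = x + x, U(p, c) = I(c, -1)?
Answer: 3168120717825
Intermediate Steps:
U(p, c) = 4
H(x) = 4*x (H(x) = 2*(x + x) = 2*(2*x) = 4*x)
C(k, t) = 7758 - 9*k (C(k, t) = -9*((k - 337) - 525) = -9*((-337 + k) - 525) = -9*(-862 + k) = 7758 - 9*k)
(C(1125, U(-3, 15)) + 829774)*(3828539 + H(109)) = ((7758 - 9*1125) + 829774)*(3828539 + 4*109) = ((7758 - 10125) + 829774)*(3828539 + 436) = (-2367 + 829774)*3828975 = 827407*3828975 = 3168120717825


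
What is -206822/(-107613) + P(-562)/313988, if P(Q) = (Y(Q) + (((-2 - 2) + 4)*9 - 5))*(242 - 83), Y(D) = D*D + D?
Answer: 496316030045/3071744604 ≈ 161.57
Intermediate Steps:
Y(D) = D + D² (Y(D) = D² + D = D + D²)
P(Q) = -795 + 159*Q*(1 + Q) (P(Q) = (Q*(1 + Q) + (((-2 - 2) + 4)*9 - 5))*(242 - 83) = (Q*(1 + Q) + ((-4 + 4)*9 - 5))*159 = (Q*(1 + Q) + (0*9 - 5))*159 = (Q*(1 + Q) + (0 - 5))*159 = (Q*(1 + Q) - 5)*159 = (-5 + Q*(1 + Q))*159 = -795 + 159*Q*(1 + Q))
-206822/(-107613) + P(-562)/313988 = -206822/(-107613) + (-795 + 159*(-562)*(1 - 562))/313988 = -206822*(-1/107613) + (-795 + 159*(-562)*(-561))*(1/313988) = 18802/9783 + (-795 + 50129838)*(1/313988) = 18802/9783 + 50129043*(1/313988) = 18802/9783 + 50129043/313988 = 496316030045/3071744604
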